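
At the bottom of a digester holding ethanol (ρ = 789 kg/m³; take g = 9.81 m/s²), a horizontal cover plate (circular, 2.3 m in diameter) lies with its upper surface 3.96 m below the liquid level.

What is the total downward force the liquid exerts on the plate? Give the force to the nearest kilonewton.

F ≈ 127 kN

γ = ρg = 789 × 9.81 / 1000 = 7.74009 kN/m³.
The plate is horizontal, so pressure is uniform at p = γ·h = 7.74009 × 3.96 = 30.6508 kN/m².
A = π(1.15)² = 4.15476 m².
F = p·A = 30.6508 × 4.15476 = 127.347 kN.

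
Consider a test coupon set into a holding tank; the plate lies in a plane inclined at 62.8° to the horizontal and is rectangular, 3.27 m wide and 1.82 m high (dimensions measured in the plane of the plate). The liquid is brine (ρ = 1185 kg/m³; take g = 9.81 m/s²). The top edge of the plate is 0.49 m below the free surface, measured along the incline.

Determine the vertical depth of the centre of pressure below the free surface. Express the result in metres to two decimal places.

γ = ρg = 1185 × 9.81 / 1000 = 11.62485 kN/m³.
Let θ = 62.8° be the plate's angle to the horizontal; measure y along the incline from where the plane meets the free surface. Vertical depth h = y·sinθ with sinθ = 0.889416.
The centroid lies 1.82/2 = 0.91 m below the top edge, so y_c = 0.49 + 0.91 = 1.4 m and h_c = 1.4 × 0.889416 = 1.24518 m.
A = 3.27 × 1.82 = 5.9514 m².
Resultant F = γ·h_c·A = 11.62485 × 1.24518 × 5.9514 = 86.1467 kN.
I_c = b·h³/12 = 3.27 × 1.82³/12 = 1.64278 m⁴.
Centre of pressure: y_p = y_c + I_c/(y_c·A) = 1.4 + 1.64278/(1.4 × 5.9514) = 1.4 + 0.197166 = 1.59717 m along the plane.
Vertically, h_p = y_p·sinθ = 1.59717 × 0.889416 = 1.42055 m.

h_p = 1.42 m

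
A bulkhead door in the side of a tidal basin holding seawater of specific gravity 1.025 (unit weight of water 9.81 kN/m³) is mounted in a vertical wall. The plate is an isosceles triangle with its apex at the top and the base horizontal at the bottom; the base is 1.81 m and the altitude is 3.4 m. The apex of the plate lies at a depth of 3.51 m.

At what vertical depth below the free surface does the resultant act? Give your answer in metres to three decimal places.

h_p = 5.888 m

γ = 1.025 × 9.81 = 10.05525 kN/m³.
With the apex up, the centroid sits 2h/3 = 2 × 3.4/3 = 2.26667 m below the apex, so the centroid depth is h_c = 3.51 + 2.26667 = 5.77667 m.
A = ½ × 1.81 × 3.4 = 3.077 m².
Resultant F = γ·h_c·A = 10.05525 × 5.77667 × 3.077 = 178.73 kN.
I_c = b·h³/36 = 1.81 × 3.4³/36 = 1.97612 m⁴.
Centre of pressure: y_p = y_c + I_c/(y_c·A) = 5.77667 + 1.97612/(5.77667 × 3.077) = 5.77667 + 0.111175 = 5.88785 m along the plane.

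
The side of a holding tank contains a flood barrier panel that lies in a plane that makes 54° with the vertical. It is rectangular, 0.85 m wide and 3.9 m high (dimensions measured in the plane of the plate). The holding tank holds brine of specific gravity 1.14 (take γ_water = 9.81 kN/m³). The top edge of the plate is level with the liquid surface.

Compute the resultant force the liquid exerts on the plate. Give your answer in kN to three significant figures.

F ≈ 42.5 kN

γ = 1.14 × 9.81 = 11.1834 kN/m³.
The plate makes 54° with the vertical, i.e. θ = 90° − 54° = 36° to the horizontal. Measuring y along the incline from the free-surface line, vertical depth h = y·sinθ with sinθ = 0.587785.
The centroid lies 3.9/2 = 1.95 m below the top edge, so y_c = 1.95 m and h_c = 1.95 × 0.587785 = 1.14618 m.
A = 0.85 × 3.9 = 3.315 m².
Resultant F = γ·h_c·A = 11.1834 × 1.14618 × 3.315 = 42.4923 kN.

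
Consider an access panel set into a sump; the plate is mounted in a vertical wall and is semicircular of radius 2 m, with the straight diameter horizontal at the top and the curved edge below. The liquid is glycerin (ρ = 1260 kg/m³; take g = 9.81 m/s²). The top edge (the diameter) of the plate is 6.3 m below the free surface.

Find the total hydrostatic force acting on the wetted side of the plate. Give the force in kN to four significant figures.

γ = ρg = 1260 × 9.81 / 1000 = 12.3606 kN/m³.
The centroid of a semicircle lies 4r/(3π) = 0.848826 m from the diameter, here below the top edge, so the centroid depth is h_c = 6.3 + 0.848826 = 7.14883 m.
A = πr²/2 = π × 2²/2 = 6.28319 m².
Resultant F = γ·h_c·A = 12.3606 × 7.14883 × 6.28319 = 555.207 kN.

F ≈ 555.2 kN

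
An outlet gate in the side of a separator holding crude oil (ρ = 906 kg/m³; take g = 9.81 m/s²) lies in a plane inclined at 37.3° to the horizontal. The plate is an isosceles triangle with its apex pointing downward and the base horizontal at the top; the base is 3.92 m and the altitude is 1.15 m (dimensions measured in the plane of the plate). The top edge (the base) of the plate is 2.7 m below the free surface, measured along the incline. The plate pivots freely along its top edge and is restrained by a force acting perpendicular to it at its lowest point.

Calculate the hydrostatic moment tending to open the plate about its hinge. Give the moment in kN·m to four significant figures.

M ≈ 15.24 kN·m

γ = ρg = 906 × 9.81 / 1000 = 8.88786 kN/m³.
Let θ = 37.3° be the plate's angle to the horizontal; measure y along the incline from where the plane meets the free surface. Vertical depth h = y·sinθ with sinθ = 0.605988.
With the apex down, the centroid sits h/3 = 1.15/3 = 0.383333 m below the base (the top edge), so y_c = 2.7 + 0.383333 = 3.08333 m and h_c = 3.08333 × 0.605988 = 1.86846 m.
A = ½ × 3.92 × 1.15 = 2.254 m².
Resultant F = γ·h_c·A = 8.88786 × 1.86846 × 2.254 = 37.4313 kN.
I_c = b·h³/36 = 3.92 × 1.15³/36 = 0.165606 m⁴.
Centre of pressure: y_p = y_c + I_c/(y_c·A) = 3.08333 + 0.165606/(3.08333 × 2.254) = 3.08333 + 0.0238288 = 3.10716 m along the plane.
The resultant acts 0.383333 + 0.0238288 = 0.407162 m (along the plate) below the hinge at the top edge, so the moment about the hinge is M = F × 0.407162 = 37.4313 × 0.407162 = 15.2406 kN·m.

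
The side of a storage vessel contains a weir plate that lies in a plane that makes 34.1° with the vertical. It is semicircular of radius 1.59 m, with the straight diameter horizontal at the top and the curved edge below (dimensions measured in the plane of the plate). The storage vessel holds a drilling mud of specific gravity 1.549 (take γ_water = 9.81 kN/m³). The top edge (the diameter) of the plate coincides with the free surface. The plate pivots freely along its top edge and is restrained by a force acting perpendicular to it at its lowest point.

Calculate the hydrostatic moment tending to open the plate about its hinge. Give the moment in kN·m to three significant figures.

γ = 1.549 × 9.81 = 15.19569 kN/m³.
The plate makes 34.1° with the vertical, i.e. θ = 90° − 34.1° = 55.9° to the horizontal. Measuring y along the incline from the free-surface line, vertical depth h = y·sinθ with sinθ = 0.828060.
The centroid of a semicircle lies 4r/(3π) = 0.674817 m from the diameter, here below the top edge, so y_c = 0.674817 m and h_c = 0.674817 × 0.828060 = 0.558789 m.
A = πr²/2 = π × 1.59²/2 = 3.97113 m².
Resultant F = γ·h_c·A = 15.19569 × 0.558789 × 3.97113 = 33.7196 kN.
I_c = (π/8 − 8/(9π))·r⁴ = 0.109757 × 1.59⁴ = 0.701489 m⁴.
Centre of pressure: y_p = y_c + I_c/(y_c·A) = 0.674817 + 0.701489/(0.674817 × 3.97113) = 0.674817 + 0.261771 = 0.936588 m along the plane.
The resultant acts 0.674817 + 0.261771 = 0.936588 m (along the plate) below the hinge at the top edge, so the moment about the hinge is M = F × 0.936588 = 33.7196 × 0.936588 = 31.5814 kN·m.

M ≈ 31.6 kN·m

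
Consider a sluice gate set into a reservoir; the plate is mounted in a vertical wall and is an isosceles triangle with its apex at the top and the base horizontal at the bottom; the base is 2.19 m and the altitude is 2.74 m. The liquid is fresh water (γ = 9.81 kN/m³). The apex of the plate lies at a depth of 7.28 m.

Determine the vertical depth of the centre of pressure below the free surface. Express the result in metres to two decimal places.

γ = 9.81 kN/m³.
With the apex up, the centroid sits 2h/3 = 2 × 2.74/3 = 1.82667 m below the apex, so the centroid depth is h_c = 7.28 + 1.82667 = 9.10667 m.
A = ½ × 2.19 × 2.74 = 3.0003 m².
Resultant F = γ·h_c·A = 9.81 × 9.10667 × 3.0003 = 268.036 kN.
I_c = b·h³/36 = 2.19 × 2.74³/36 = 1.25139 m⁴.
Centre of pressure: y_p = y_c + I_c/(y_c·A) = 9.10667 + 1.25139/(9.10667 × 3.0003) = 9.10667 + 0.0458003 = 9.15247 m along the plane.

h_p = 9.15 m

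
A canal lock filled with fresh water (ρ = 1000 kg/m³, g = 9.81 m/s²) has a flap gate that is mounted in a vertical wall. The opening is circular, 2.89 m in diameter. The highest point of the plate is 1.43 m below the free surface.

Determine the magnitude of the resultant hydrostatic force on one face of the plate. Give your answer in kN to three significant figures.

γ = ρg = 1000 × 9.81 = 9810 N/m³ = 9.81 kN/m³.
The centroid is at the centre, 1.445 m below the top of the plate, so the centroid depth is h_c = 1.43 + 1.445 = 2.875 m.
A = π(1.445)² = 6.55972 m².
Resultant F = γ·h_c·A = 9.81 × 2.875 × 6.55972 = 185.009 kN.

F ≈ 185 kN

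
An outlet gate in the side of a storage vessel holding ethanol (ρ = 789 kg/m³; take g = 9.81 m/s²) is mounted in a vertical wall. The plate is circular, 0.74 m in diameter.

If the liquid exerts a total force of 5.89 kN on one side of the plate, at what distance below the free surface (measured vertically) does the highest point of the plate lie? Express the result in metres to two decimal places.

γ = ρg = 789 × 9.81 / 1000 = 7.74009 kN/m³.
A = π(0.37)² = 0.430084 m².
From F = γ·h_c·A, the centroid depth is h_c = 5.89/(7.74009 × 0.430084) = 1.76936 m.
The centroid is at the centre, 0.37 m below the top of the plate, so the highest point sits at h_top = 1.76936 − 0.37 = 1.39936 m below the surface.

d_top ≈ 1.40 m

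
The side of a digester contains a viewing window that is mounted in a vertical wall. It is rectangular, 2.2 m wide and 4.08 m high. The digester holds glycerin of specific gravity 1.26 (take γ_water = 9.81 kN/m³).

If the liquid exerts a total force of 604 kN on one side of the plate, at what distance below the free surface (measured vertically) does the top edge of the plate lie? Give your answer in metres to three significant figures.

γ = 1.26 × 9.81 = 12.3606 kN/m³.
A = 2.2 × 4.08 = 8.976 m².
From F = γ·h_c·A, the centroid depth is h_c = 604/(12.3606 × 8.976) = 5.44396 m.
The centroid lies 4.08/2 = 2.04 m below the top edge, so the top edge sits at h_top = 5.44396 − 2.04 = 3.40396 m below the surface.

d_top ≈ 3.40 m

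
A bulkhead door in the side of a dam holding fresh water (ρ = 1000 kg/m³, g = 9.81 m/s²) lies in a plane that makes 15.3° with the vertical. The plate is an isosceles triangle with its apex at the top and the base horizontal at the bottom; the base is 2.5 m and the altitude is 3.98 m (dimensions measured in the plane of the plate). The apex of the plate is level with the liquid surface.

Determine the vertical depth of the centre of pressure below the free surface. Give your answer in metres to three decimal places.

γ = ρg = 1000 × 9.81 = 9810 N/m³ = 9.81 kN/m³.
The plate makes 15.3° with the vertical, i.e. θ = 90° − 15.3° = 74.7° to the horizontal. Measuring y along the incline from the free-surface line, vertical depth h = y·sinθ with sinθ = 0.964557.
With the apex up, the centroid sits 2h/3 = 2 × 3.98/3 = 2.65333 m below the apex, so y_c = 2.65333 m and h_c = 2.65333 × 0.964557 = 2.55929 m.
A = ½ × 2.5 × 3.98 = 4.975 m².
Resultant F = γ·h_c·A = 9.81 × 2.55929 × 4.975 = 124.906 kN.
I_c = b·h³/36 = 2.5 × 3.98³/36 = 4.37811 m⁴.
Centre of pressure: y_p = y_c + I_c/(y_c·A) = 2.65333 + 4.37811/(2.65333 × 4.975) = 2.65333 + 0.331667 = 2.985 m along the plane.
Vertically, h_p = y_p·sinθ = 2.985 × 0.964557 = 2.8792 m.

h_p = 2.879 m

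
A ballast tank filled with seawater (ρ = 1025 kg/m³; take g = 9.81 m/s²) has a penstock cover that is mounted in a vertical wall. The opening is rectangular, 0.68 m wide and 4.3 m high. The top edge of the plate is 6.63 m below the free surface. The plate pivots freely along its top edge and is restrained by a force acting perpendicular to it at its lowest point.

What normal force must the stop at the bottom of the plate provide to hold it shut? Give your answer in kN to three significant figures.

P ≈ 140 kN

γ = ρg = 1025 × 9.81 / 1000 = 10.05525 kN/m³.
The centroid lies 4.3/2 = 2.15 m below the top edge, so the centroid depth is h_c = 6.63 + 2.15 = 8.78 m.
A = 0.68 × 4.3 = 2.924 m².
Resultant F = γ·h_c·A = 10.05525 × 8.78 × 2.924 = 258.146 kN.
I_c = b·h³/12 = 0.68 × 4.3³/12 = 4.5054 m⁴.
Centre of pressure: y_p = y_c + I_c/(y_c·A) = 8.78 + 4.5054/(8.78 × 2.924) = 8.78 + 0.175494 = 8.95549 m along the plane.
The resultant acts 2.15 + 0.175494 = 2.32549 m (along the plate) below the hinge at the top edge, so the moment about the hinge is M = F × 2.32549 = 258.146 × 2.32549 = 600.316 kN·m.
A normal force at the bottom, 4.3 m from the hinge, must supply this moment: P = 600.316/4.3 = 139.608 kN.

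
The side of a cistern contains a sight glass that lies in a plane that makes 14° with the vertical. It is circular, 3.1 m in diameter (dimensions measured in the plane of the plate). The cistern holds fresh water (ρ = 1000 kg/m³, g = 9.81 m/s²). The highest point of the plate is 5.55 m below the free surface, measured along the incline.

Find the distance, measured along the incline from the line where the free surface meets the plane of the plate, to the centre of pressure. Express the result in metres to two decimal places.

γ = ρg = 1000 × 9.81 = 9810 N/m³ = 9.81 kN/m³.
The plate makes 14° with the vertical, i.e. θ = 90° − 14° = 76° to the horizontal. Measuring y along the incline from the free-surface line, vertical depth h = y·sinθ with sinθ = 0.970296.
The centroid is at the centre, 1.55 m below the top of the plate, so y_c = 5.55 + 1.55 = 7.1 m and h_c = 7.1 × 0.970296 = 6.8891 m.
A = π(1.55)² = 7.54768 m².
Resultant F = γ·h_c·A = 9.81 × 6.8891 × 7.54768 = 510.088 kN.
I_c = πr⁴/4 = π × 1.55⁴/4 = 4.53332 m⁴.
Centre of pressure: y_p = y_c + I_c/(y_c·A) = 7.1 + 4.53332/(7.1 × 7.54768) = 7.1 + 0.084595 = 7.18459 m along the plane.

y_p = 7.18 m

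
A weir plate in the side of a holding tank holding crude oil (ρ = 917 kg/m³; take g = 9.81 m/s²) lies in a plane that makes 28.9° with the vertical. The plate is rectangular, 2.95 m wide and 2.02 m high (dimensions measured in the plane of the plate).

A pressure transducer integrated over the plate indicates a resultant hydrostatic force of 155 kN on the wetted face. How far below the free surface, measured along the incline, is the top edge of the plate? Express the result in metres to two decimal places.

γ = ρg = 917 × 9.81 / 1000 = 8.99577 kN/m³.
A = 2.95 × 2.02 = 5.959 m².
From F = γ·h_c·A, the centroid depth is h_c = 155/(8.99577 × 5.959) = 2.89148 m.
The plate makes 28.9° with the vertical, i.e. θ = 90° − 28.9° = 61.1° to the horizontal. Measuring y along the incline from the free-surface line, vertical depth h = y·sinθ with sinθ = 0.875465.
Along the incline, y_c = h_c/sinθ = 2.89148/0.875465 = 3.30279 m.
The centroid lies 2.02/2 = 1.01 m below the top edge, so the top edge sits at y_top = 3.30279 − 1.01 = 2.29279 m along the incline.

y_top ≈ 2.29 m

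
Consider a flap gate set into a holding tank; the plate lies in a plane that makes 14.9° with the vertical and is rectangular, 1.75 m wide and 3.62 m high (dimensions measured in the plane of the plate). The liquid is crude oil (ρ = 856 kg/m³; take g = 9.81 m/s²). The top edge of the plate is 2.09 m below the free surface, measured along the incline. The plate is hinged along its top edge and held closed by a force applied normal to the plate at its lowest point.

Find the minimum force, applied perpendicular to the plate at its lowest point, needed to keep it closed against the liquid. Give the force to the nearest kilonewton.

P ≈ 116 kN

γ = ρg = 856 × 9.81 / 1000 = 8.39736 kN/m³.
The plate makes 14.9° with the vertical, i.e. θ = 90° − 14.9° = 75.1° to the horizontal. Measuring y along the incline from the free-surface line, vertical depth h = y·sinθ with sinθ = 0.966376.
The centroid lies 3.62/2 = 1.81 m below the top edge, so y_c = 2.09 + 1.81 = 3.9 m and h_c = 3.9 × 0.966376 = 3.76887 m.
A = 1.75 × 3.62 = 6.335 m².
Resultant F = γ·h_c·A = 8.39736 × 3.76887 × 6.335 = 200.494 kN.
I_c = b·h³/12 = 1.75 × 3.62³/12 = 6.91803 m⁴.
Centre of pressure: y_p = y_c + I_c/(y_c·A) = 3.9 + 6.91803/(3.9 × 6.335) = 3.9 + 0.280008 = 4.18001 m along the plane.
The resultant acts 1.81 + 0.280008 = 2.09001 m (along the plate) below the hinge at the top edge, so the moment about the hinge is M = F × 2.09001 = 200.494 × 2.09001 = 419.034 kN·m.
A normal force at the bottom, 3.62 m from the hinge, must supply this moment: P = 419.034/3.62 = 115.755 kN.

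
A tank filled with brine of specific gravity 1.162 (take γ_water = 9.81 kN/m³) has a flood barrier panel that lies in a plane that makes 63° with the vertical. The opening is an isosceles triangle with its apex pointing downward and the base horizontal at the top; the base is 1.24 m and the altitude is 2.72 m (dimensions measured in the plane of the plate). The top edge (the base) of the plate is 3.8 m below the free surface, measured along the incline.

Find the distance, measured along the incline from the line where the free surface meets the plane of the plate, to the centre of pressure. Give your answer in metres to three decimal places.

γ = 1.162 × 9.81 = 11.39922 kN/m³.
The plate makes 63° with the vertical, i.e. θ = 90° − 63° = 27° to the horizontal. Measuring y along the incline from the free-surface line, vertical depth h = y·sinθ with sinθ = 0.453990.
With the apex down, the centroid sits h/3 = 2.72/3 = 0.906667 m below the base (the top edge), so y_c = 3.8 + 0.906667 = 4.70667 m and h_c = 4.70667 × 0.453990 = 2.13678 m.
A = ½ × 1.24 × 2.72 = 1.6864 m².
Resultant F = γ·h_c·A = 11.39922 × 2.13678 × 1.6864 = 41.0767 kN.
I_c = b·h³/36 = 1.24 × 2.72³/36 = 0.693148 m⁴.
Centre of pressure: y_p = y_c + I_c/(y_c·A) = 4.70667 + 0.693148/(4.70667 × 1.6864) = 4.70667 + 0.0873276 = 4.794 m along the plane.

y_p = 4.794 m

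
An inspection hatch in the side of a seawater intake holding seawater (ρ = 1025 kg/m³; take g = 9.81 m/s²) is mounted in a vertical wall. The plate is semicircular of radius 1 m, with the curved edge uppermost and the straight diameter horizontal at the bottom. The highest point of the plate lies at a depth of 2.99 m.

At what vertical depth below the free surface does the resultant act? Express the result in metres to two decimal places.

h_p = 3.59 m

γ = ρg = 1025 × 9.81 / 1000 = 10.05525 kN/m³.
The centroid lies 4r/(3π) = 0.424413 m above the diameter, so r − 4r/(3π) = 1 − 0.424413 = 0.575587 m below the topmost point, so the centroid depth is h_c = 2.99 + 0.575587 = 3.56559 m.
A = πr²/2 = π × 1²/2 = 1.5708 m².
Resultant F = γ·h_c·A = 10.05525 × 3.56559 × 1.5708 = 56.3177 kN.
I_c = (π/8 − 8/(9π))·r⁴ = 0.109757 × 1⁴ = 0.109757 m⁴.
Centre of pressure: y_p = y_c + I_c/(y_c·A) = 3.56559 + 0.109757/(3.56559 × 1.5708) = 3.56559 + 0.0195966 = 3.58519 m along the plane.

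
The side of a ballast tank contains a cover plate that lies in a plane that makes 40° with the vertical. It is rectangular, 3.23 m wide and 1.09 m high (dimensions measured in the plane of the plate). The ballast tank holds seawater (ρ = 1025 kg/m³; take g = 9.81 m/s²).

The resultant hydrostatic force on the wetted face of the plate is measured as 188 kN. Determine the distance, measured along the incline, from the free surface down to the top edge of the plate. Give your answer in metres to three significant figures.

γ = ρg = 1025 × 9.81 / 1000 = 10.05525 kN/m³.
A = 3.23 × 1.09 = 3.5207 m².
From F = γ·h_c·A, the centroid depth is h_c = 188/(10.05525 × 3.5207) = 5.31051 m.
The plate makes 40° with the vertical, i.e. θ = 90° − 40° = 50° to the horizontal. Measuring y along the incline from the free-surface line, vertical depth h = y·sinθ with sinθ = 0.766044.
Along the incline, y_c = h_c/sinθ = 5.31051/0.766044 = 6.93238 m.
The centroid lies 1.09/2 = 0.545 m below the top edge, so the top edge sits at y_top = 6.93238 − 0.545 = 6.38738 m along the incline.

y_top ≈ 6.39 m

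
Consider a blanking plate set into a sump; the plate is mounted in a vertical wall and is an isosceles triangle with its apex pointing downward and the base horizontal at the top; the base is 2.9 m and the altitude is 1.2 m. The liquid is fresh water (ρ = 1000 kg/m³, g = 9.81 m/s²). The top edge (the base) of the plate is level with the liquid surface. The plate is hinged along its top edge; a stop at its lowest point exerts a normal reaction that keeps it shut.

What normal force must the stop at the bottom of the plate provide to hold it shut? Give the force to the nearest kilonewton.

P ≈ 3 kN

γ = ρg = 1000 × 9.81 = 9810 N/m³ = 9.81 kN/m³.
With the apex down, the centroid sits h/3 = 1.2/3 = 0.4 m below the base (the top edge), so the centroid depth is h_c = 0.4 m.
A = ½ × 2.9 × 1.2 = 1.74 m².
Resultant F = γ·h_c·A = 9.81 × 0.4 × 1.74 = 6.82776 kN.
I_c = b·h³/36 = 2.9 × 1.2³/36 = 0.1392 m⁴.
Centre of pressure: y_p = y_c + I_c/(y_c·A) = 0.4 + 0.1392/(0.4 × 1.74) = 0.4 + 0.2 = 0.6 m along the plane.
The resultant acts 0.4 + 0.2 = 0.6 m (along the plate) below the hinge at the top edge, so the moment about the hinge is M = F × 0.6 = 6.82776 × 0.6 = 4.09666 kN·m.
A normal force at the bottom, 1.2 m from the hinge, must supply this moment: P = 4.09666/1.2 = 3.41388 kN.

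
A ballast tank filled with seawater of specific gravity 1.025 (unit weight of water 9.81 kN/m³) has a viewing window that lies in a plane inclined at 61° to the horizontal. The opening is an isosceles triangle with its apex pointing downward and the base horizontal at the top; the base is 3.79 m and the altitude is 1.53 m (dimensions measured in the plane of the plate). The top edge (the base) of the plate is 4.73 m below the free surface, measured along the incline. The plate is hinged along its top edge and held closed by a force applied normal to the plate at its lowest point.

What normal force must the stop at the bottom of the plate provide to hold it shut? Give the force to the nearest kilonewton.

γ = 1.025 × 9.81 = 10.05525 kN/m³.
Let θ = 61° be the plate's angle to the horizontal; measure y along the incline from where the plane meets the free surface. Vertical depth h = y·sinθ with sinθ = 0.874620.
With the apex down, the centroid sits h/3 = 1.53/3 = 0.51 m below the base (the top edge), so y_c = 4.73 + 0.51 = 5.24 m and h_c = 5.24 × 0.874620 = 4.58301 m.
A = ½ × 3.79 × 1.53 = 2.89935 m².
Resultant F = γ·h_c·A = 10.05525 × 4.58301 × 2.89935 = 133.612 kN.
I_c = b·h³/36 = 3.79 × 1.53³/36 = 0.37706 m⁴.
Centre of pressure: y_p = y_c + I_c/(y_c·A) = 5.24 + 0.37706/(5.24 × 2.89935) = 5.24 + 0.0248187 = 5.26482 m along the plane.
The resultant acts 0.51 + 0.0248187 = 0.534819 m (along the plate) below the hinge at the top edge, so the moment about the hinge is M = F × 0.534819 = 133.612 × 0.534819 = 71.4582 kN·m.
A normal force at the bottom, 1.53 m from the hinge, must supply this moment: P = 71.4582/1.53 = 46.7047 kN.

P ≈ 47 kN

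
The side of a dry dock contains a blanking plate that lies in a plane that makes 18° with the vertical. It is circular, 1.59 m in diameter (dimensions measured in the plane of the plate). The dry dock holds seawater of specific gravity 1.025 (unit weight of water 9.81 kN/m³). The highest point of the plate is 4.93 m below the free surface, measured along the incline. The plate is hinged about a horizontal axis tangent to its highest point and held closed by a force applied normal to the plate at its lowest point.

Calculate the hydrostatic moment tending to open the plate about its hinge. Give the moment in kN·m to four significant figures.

M ≈ 89.42 kN·m

γ = 1.025 × 9.81 = 10.05525 kN/m³.
The plate makes 18° with the vertical, i.e. θ = 90° − 18° = 72° to the horizontal. Measuring y along the incline from the free-surface line, vertical depth h = y·sinθ with sinθ = 0.951057.
The centroid is at the centre, 0.795 m below the top of the plate, so y_c = 4.93 + 0.795 = 5.725 m and h_c = 5.725 × 0.951057 = 5.4448 m.
A = π(0.795)² = 1.98557 m².
Resultant F = γ·h_c·A = 10.05525 × 5.4448 × 1.98557 = 108.708 kN.
I_c = πr⁴/4 = π × 0.795⁴/4 = 0.313732 m⁴.
Centre of pressure: y_p = y_c + I_c/(y_c·A) = 5.725 + 0.313732/(5.725 × 1.98557) = 5.725 + 0.0275993 = 5.7526 m along the plane.
The resultant acts 0.795 + 0.0275993 = 0.822599 m (along the plate) below the hinge at the top edge, so the moment about the hinge is M = F × 0.822599 = 108.708 × 0.822599 = 89.4231 kN·m.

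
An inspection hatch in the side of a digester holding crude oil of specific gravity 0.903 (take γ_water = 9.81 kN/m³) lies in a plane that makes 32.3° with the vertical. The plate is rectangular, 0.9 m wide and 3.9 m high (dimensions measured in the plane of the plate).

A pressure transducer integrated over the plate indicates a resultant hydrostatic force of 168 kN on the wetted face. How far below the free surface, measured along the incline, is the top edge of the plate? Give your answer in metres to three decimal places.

γ = 0.903 × 9.81 = 8.85843 kN/m³.
A = 0.9 × 3.9 = 3.51 m².
From F = γ·h_c·A, the centroid depth is h_c = 168/(8.85843 × 3.51) = 5.40313 m.
The plate makes 32.3° with the vertical, i.e. θ = 90° − 32.3° = 57.7° to the horizontal. Measuring y along the incline from the free-surface line, vertical depth h = y·sinθ with sinθ = 0.845262.
Along the incline, y_c = h_c/sinθ = 5.40313/0.845262 = 6.39225 m.
The centroid lies 3.9/2 = 1.95 m below the top edge, so the top edge sits at y_top = 6.39225 − 1.95 = 4.44225 m along the incline.

y_top ≈ 4.442 m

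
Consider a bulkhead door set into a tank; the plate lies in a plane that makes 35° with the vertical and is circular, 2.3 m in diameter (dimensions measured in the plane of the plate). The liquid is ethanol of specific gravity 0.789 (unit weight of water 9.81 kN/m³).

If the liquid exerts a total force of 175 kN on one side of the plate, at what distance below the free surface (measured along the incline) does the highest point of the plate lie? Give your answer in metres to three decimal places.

γ = 0.789 × 9.81 = 7.74009 kN/m³.
A = π(1.15)² = 4.15476 m².
From F = γ·h_c·A, the centroid depth is h_c = 175/(7.74009 × 4.15476) = 5.44184 m.
The plate makes 35° with the vertical, i.e. θ = 90° − 35° = 55° to the horizontal. Measuring y along the incline from the free-surface line, vertical depth h = y·sinθ with sinθ = 0.819152.
Along the incline, y_c = h_c/sinθ = 5.44184/0.819152 = 6.64326 m.
The centroid is at the centre, 1.15 m below the top of the plate, so the highest point sits at y_top = 6.64326 − 1.15 = 5.49326 m along the incline.

y_top ≈ 5.493 m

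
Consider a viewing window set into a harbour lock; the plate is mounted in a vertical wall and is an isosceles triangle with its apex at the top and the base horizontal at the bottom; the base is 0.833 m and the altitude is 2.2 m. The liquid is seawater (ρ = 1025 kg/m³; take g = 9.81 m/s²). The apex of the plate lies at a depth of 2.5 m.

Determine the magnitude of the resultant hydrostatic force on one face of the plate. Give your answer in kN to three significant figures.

γ = ρg = 1025 × 9.81 / 1000 = 10.05525 kN/m³.
With the apex up, the centroid sits 2h/3 = 2 × 2.2/3 = 1.46667 m below the apex, so the centroid depth is h_c = 2.5 + 1.46667 = 3.96667 m.
A = ½ × 0.833 × 2.2 = 0.9163 m².
Resultant F = γ·h_c·A = 10.05525 × 3.96667 × 0.9163 = 36.5474 kN.

F ≈ 36.5 kN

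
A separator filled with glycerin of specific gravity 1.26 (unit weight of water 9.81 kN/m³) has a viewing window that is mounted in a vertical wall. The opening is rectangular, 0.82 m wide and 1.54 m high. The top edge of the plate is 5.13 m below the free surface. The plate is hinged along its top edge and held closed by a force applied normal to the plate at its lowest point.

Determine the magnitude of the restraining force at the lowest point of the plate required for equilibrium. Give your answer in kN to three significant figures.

γ = 1.26 × 9.81 = 12.3606 kN/m³.
The centroid lies 1.54/2 = 0.77 m below the top edge, so the centroid depth is h_c = 5.13 + 0.77 = 5.9 m.
A = 0.82 × 1.54 = 1.2628 m².
Resultant F = γ·h_c·A = 12.3606 × 5.9 × 1.2628 = 92.0929 kN.
I_c = b·h³/12 = 0.82 × 1.54³/12 = 0.249571 m⁴.
Centre of pressure: y_p = y_c + I_c/(y_c·A) = 5.9 + 0.249571/(5.9 × 1.2628) = 5.9 + 0.0334971 = 5.9335 m along the plane.
The resultant acts 0.77 + 0.0334971 = 0.803497 m (along the plate) below the hinge at the top edge, so the moment about the hinge is M = F × 0.803497 = 92.0929 × 0.803497 = 73.9964 kN·m.
A normal force at the bottom, 1.54 m from the hinge, must supply this moment: P = 73.9964/1.54 = 48.0496 kN.

P ≈ 48.0 kN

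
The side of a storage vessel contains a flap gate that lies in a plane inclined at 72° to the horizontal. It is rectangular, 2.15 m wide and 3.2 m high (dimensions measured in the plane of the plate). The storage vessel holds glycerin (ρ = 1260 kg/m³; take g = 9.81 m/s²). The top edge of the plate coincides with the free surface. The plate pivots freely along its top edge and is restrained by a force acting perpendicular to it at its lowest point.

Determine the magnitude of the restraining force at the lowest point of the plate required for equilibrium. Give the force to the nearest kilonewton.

γ = ρg = 1260 × 9.81 / 1000 = 12.3606 kN/m³.
Let θ = 72° be the plate's angle to the horizontal; measure y along the incline from where the plane meets the free surface. Vertical depth h = y·sinθ with sinθ = 0.951057.
The centroid lies 3.2/2 = 1.6 m below the top edge, so y_c = 1.6 m and h_c = 1.6 × 0.951057 = 1.52169 m.
A = 2.15 × 3.2 = 6.88 m².
Resultant F = γ·h_c·A = 12.3606 × 1.52169 × 6.88 = 129.406 kN.
I_c = b·h³/12 = 2.15 × 3.2³/12 = 5.87093 m⁴.
Centre of pressure: y_p = y_c + I_c/(y_c·A) = 1.6 + 5.87093/(1.6 × 6.88) = 1.6 + 0.533333 = 2.13333 m along the plane.
The resultant acts 1.6 + 0.533333 = 2.13333 m (along the plate) below the hinge at the top edge, so the moment about the hinge is M = F × 2.13333 = 129.406 × 2.13333 = 276.066 kN·m.
A normal force at the bottom, 3.2 m from the hinge, must supply this moment: P = 276.066/3.2 = 86.2706 kN.

P ≈ 86 kN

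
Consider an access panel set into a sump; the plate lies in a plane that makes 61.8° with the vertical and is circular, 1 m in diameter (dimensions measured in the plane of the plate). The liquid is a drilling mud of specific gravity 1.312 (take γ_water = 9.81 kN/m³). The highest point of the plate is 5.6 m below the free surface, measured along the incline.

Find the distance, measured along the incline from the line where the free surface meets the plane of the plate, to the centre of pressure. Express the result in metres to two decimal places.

γ = 1.312 × 9.81 = 12.87072 kN/m³.
The plate makes 61.8° with the vertical, i.e. θ = 90° − 61.8° = 28.2° to the horizontal. Measuring y along the incline from the free-surface line, vertical depth h = y·sinθ with sinθ = 0.472551.
The centroid is at the centre, 0.5 m below the top of the plate, so y_c = 5.6 + 0.5 = 6.1 m and h_c = 6.1 × 0.472551 = 2.88256 m.
A = π(0.5)² = 0.785398 m².
Resultant F = γ·h_c·A = 12.87072 × 2.88256 × 0.785398 = 29.1388 kN.
I_c = πr⁴/4 = π × 0.5⁴/4 = 0.0490874 m⁴.
Centre of pressure: y_p = y_c + I_c/(y_c·A) = 6.1 + 0.0490874/(6.1 × 0.785398) = 6.1 + 0.0102459 = 6.11025 m along the plane.

y_p = 6.11 m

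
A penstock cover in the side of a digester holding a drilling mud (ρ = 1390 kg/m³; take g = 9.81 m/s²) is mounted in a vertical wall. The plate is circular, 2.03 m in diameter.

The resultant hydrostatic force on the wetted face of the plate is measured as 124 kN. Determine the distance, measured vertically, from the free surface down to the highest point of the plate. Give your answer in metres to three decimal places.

d_top ≈ 1.795 m

γ = ρg = 1390 × 9.81 / 1000 = 13.6359 kN/m³.
A = π(1.015)² = 3.23655 m².
From F = γ·h_c·A, the centroid depth is h_c = 124/(13.6359 × 3.23655) = 2.80967 m.
The centroid is at the centre, 1.015 m below the top of the plate, so the highest point sits at h_top = 2.80967 − 1.015 = 1.79467 m below the surface.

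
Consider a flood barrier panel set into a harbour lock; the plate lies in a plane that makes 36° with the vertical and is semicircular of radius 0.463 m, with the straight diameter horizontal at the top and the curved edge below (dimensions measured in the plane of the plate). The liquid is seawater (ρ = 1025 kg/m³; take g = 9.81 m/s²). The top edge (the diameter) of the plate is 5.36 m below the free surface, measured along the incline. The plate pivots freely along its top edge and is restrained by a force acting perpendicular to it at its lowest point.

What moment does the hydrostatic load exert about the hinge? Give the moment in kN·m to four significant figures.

γ = ρg = 1025 × 9.81 / 1000 = 10.05525 kN/m³.
The plate makes 36° with the vertical, i.e. θ = 90° − 36° = 54° to the horizontal. Measuring y along the incline from the free-surface line, vertical depth h = y·sinθ with sinθ = 0.809017.
The centroid of a semicircle lies 4r/(3π) = 0.196503 m from the diameter, here below the top edge, so y_c = 5.36 + 0.196503 = 5.5565 m and h_c = 5.5565 × 0.809017 = 4.4953 m.
A = πr²/2 = π × 0.463²/2 = 0.33673 m².
Resultant F = γ·h_c·A = 10.05525 × 4.4953 × 0.33673 = 15.2207 kN.
I_c = (π/8 − 8/(9π))·r⁴ = 0.109757 × 0.463⁴ = 0.00504378 m⁴.
Centre of pressure: y_p = y_c + I_c/(y_c·A) = 5.5565 + 0.00504378/(5.5565 × 0.33673) = 5.5565 + 0.00269571 = 5.5592 m along the plane.
The resultant acts 0.196503 + 0.00269571 = 0.199199 m (along the plate) below the hinge at the top edge, so the moment about the hinge is M = F × 0.199199 = 15.2207 × 0.199199 = 3.03195 kN·m.

M ≈ 3.032 kN·m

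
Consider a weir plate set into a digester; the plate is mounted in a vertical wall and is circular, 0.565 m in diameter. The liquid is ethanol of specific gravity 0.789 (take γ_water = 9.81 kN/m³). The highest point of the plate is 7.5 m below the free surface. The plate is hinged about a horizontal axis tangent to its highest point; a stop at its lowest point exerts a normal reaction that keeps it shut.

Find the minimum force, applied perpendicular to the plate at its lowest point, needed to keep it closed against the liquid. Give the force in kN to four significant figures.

γ = 0.789 × 9.81 = 7.74009 kN/m³.
The centroid is at the centre, 0.2825 m below the top of the plate, so the centroid depth is h_c = 7.5 + 0.2825 = 7.7825 m.
A = π(0.2825)² = 0.250719 m².
Resultant F = γ·h_c·A = 7.74009 × 7.7825 × 0.250719 = 15.1026 kN.
I_c = πr⁴/4 = π × 0.2825⁴/4 = 0.00500223 m⁴.
Centre of pressure: y_p = y_c + I_c/(y_c·A) = 7.7825 + 0.00500223/(7.7825 × 0.250719) = 7.7825 + 0.00256364 = 7.78506 m along the plane.
The resultant acts 0.2825 + 0.00256364 = 0.285064 m (along the plate) below the hinge at the top edge, so the moment about the hinge is M = F × 0.285064 = 15.1026 × 0.285064 = 4.30521 kN·m.
A normal force at the bottom, 0.565 m from the hinge, must supply this moment: P = 4.30521/0.565 = 7.61984 kN.

P ≈ 7.620 kN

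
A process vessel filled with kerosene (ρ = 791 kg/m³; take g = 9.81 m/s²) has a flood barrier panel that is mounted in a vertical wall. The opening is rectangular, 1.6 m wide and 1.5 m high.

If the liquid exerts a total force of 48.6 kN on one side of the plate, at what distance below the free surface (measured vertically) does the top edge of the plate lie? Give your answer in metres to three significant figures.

d_top ≈ 1.86 m

γ = ρg = 791 × 9.81 / 1000 = 7.75971 kN/m³.
A = 1.6 × 1.5 = 2.4 m².
From F = γ·h_c·A, the centroid depth is h_c = 48.6/(7.75971 × 2.4) = 2.60963 m.
The centroid lies 1.5/2 = 0.75 m below the top edge, so the top edge sits at h_top = 2.60963 − 0.75 = 1.85963 m below the surface.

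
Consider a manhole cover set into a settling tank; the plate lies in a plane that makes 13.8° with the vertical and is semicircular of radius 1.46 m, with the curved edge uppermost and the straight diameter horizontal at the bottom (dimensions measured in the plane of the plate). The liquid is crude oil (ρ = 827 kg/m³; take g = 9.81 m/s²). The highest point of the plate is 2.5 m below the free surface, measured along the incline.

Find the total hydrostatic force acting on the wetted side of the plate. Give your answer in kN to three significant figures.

F ≈ 88.1 kN

γ = ρg = 827 × 9.81 / 1000 = 8.11287 kN/m³.
The plate makes 13.8° with the vertical, i.e. θ = 90° − 13.8° = 76.2° to the horizontal. Measuring y along the incline from the free-surface line, vertical depth h = y·sinθ with sinθ = 0.971134.
The centroid lies 4r/(3π) = 0.619643 m above the diameter, so r − 4r/(3π) = 1.46 − 0.619643 = 0.840357 m below the topmost point, so y_c = 2.5 + 0.840357 = 3.34036 m and h_c = 3.34036 × 0.971134 = 3.24394 m.
A = πr²/2 = π × 1.46²/2 = 3.34831 m².
Resultant F = γ·h_c·A = 8.11287 × 3.24394 × 3.34831 = 88.1197 kN.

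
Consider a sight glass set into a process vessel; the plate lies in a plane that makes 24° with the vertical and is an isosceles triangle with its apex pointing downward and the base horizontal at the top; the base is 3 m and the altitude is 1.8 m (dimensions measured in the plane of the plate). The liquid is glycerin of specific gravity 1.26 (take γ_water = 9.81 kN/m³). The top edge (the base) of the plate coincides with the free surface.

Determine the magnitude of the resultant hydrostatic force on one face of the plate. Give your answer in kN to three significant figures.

F ≈ 18.3 kN

γ = 1.26 × 9.81 = 12.3606 kN/m³.
The plate makes 24° with the vertical, i.e. θ = 90° − 24° = 66° to the horizontal. Measuring y along the incline from the free-surface line, vertical depth h = y·sinθ with sinθ = 0.913545.
With the apex down, the centroid sits h/3 = 1.8/3 = 0.6 m below the base (the top edge), so y_c = 0.6 m and h_c = 0.6 × 0.913545 = 0.548127 m.
A = ½ × 3 × 1.8 = 2.7 m².
Resultant F = γ·h_c·A = 12.3606 × 0.548127 × 2.7 = 18.293 kN.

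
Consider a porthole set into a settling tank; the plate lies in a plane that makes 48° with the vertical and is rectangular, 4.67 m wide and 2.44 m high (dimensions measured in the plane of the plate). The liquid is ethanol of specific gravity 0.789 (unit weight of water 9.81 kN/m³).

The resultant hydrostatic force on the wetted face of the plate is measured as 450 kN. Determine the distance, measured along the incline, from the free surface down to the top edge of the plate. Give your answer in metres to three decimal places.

y_top ≈ 6.405 m

γ = 0.789 × 9.81 = 7.74009 kN/m³.
A = 4.67 × 2.44 = 11.3948 m².
From F = γ·h_c·A, the centroid depth is h_c = 450/(7.74009 × 11.3948) = 5.10223 m.
The plate makes 48° with the vertical, i.e. θ = 90° − 48° = 42° to the horizontal. Measuring y along the incline from the free-surface line, vertical depth h = y·sinθ with sinθ = 0.669131.
Along the incline, y_c = h_c/sinθ = 5.10223/0.669131 = 7.62516 m.
The centroid lies 2.44/2 = 1.22 m below the top edge, so the top edge sits at y_top = 7.62516 − 1.22 = 6.40516 m along the incline.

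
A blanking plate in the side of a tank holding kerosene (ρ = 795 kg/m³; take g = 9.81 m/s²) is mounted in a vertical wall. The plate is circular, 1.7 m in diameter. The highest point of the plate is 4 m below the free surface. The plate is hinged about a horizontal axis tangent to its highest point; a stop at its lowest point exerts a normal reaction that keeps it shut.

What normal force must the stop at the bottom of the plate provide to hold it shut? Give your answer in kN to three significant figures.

P ≈ 44.8 kN

γ = ρg = 795 × 9.81 / 1000 = 7.79895 kN/m³.
The centroid is at the centre, 0.85 m below the top of the plate, so the centroid depth is h_c = 4 + 0.85 = 4.85 m.
A = π(0.85)² = 2.2698 m².
Resultant F = γ·h_c·A = 7.79895 × 4.85 × 2.2698 = 85.855 kN.
I_c = πr⁴/4 = π × 0.85⁴/4 = 0.409983 m⁴.
Centre of pressure: y_p = y_c + I_c/(y_c·A) = 4.85 + 0.409983/(4.85 × 2.2698) = 4.85 + 0.0372423 = 4.88724 m along the plane.
The resultant acts 0.85 + 0.0372423 = 0.887242 m (along the plate) below the hinge at the top edge, so the moment about the hinge is M = F × 0.887242 = 85.855 × 0.887242 = 76.1742 kN·m.
A normal force at the bottom, 1.7 m from the hinge, must supply this moment: P = 76.1742/1.7 = 44.8084 kN.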